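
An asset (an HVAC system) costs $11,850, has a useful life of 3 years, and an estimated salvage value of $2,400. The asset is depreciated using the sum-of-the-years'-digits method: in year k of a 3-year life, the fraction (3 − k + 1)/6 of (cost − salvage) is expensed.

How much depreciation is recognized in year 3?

$1,575

Depreciable base = $11,850 − $2,400 = $9,450.
Sum of the years' digits = 3+2+1 = 6.
Year 1: $9,450 × 3/6 = $4,725. Book value $7,125.
Year 2: $9,450 × 2/6 = $3,150. Book value $3,975.
Year 3: $9,450 × 1/6 = $1,575. Book value $2,400.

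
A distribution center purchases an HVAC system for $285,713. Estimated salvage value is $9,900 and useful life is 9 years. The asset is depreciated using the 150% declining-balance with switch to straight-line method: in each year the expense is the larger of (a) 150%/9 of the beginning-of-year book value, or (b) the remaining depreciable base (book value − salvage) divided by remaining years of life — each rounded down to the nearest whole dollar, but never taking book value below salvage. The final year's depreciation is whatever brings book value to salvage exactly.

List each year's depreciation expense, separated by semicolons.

$47,618; $39,682; $33,068; $27,557; $25,577; $25,577; $25,578; $25,578; $25,578

Depreciable base = $285,713 − $9,900 = $275,813.
Year 1: DB = ⌊$285,713 × 150%/9⌋ = $47,618; SL = ⌊$275,813/9⌋ = $30,645 → take DB $47,618. Book value $238,095.
Year 2: DB = ⌊$238,095 × 150%/9⌋ = $39,682; SL = ⌊$228,195/8⌋ = $28,524 → take DB $39,682. Book value $198,413.
Year 3: DB = ⌊$198,413 × 150%/9⌋ = $33,068; SL = ⌊$188,513/7⌋ = $26,930 → take DB $33,068. Book value $165,345.
Year 4: DB = ⌊$165,345 × 150%/9⌋ = $27,557; SL = ⌊$155,445/6⌋ = $25,907 → take DB $27,557. Book value $137,788.
Year 5: DB = ⌊$137,788 × 150%/9⌋ = $22,964; SL = ⌊$127,888/5⌋ = $25,577 → take SL $25,577. Book value $112,211.
Year 6: DB = ⌊$112,211 × 150%/9⌋ = $18,701; SL = ⌊$102,311/4⌋ = $25,577 → take SL $25,577. Book value $86,634.
Year 7: DB = ⌊$86,634 × 150%/9⌋ = $14,439; SL = ⌊$76,734/3⌋ = $25,578 → take SL $25,578. Book value $61,056.
Year 8: DB = ⌊$61,056 × 150%/9⌋ = $10,176; SL = ⌊$51,156/2⌋ = $25,578 → take SL $25,578. Book value $35,478.
Year 9 (final): $35,478 − $9,900 = $25,578. Book value $9,900.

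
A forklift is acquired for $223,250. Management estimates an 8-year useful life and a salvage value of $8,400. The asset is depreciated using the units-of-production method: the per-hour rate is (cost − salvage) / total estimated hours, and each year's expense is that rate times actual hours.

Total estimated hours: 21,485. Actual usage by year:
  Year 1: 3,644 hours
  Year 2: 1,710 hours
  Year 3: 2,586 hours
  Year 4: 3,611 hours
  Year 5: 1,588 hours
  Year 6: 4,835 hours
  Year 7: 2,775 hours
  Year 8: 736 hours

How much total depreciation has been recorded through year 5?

Depreciable base = $223,250 − $8,400 = $214,850.
Rate = $214,850 / 21,485 hours = $10 per hour.
Year 1: 3,644 × $10 = $36,440. Book value $186,810.
Year 2: 1,710 × $10 = $17,100. Book value $169,710.
Year 3: 2,586 × $10 = $25,860. Book value $143,850.
Year 4: 3,611 × $10 = $36,110. Book value $107,740.
Year 5: 1,588 × $10 = $15,880. Book value $91,860.
Accumulated through year 5 = $223,250 − $91,860 = $131,390.

$131,390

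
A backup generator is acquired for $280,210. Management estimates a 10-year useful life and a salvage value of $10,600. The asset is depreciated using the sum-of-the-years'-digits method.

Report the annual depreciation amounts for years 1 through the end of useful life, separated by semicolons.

$49,020; $44,118; $39,216; $34,314; $29,412; $24,510; $19,608; $14,706; $9,804; $4,902

Depreciable base = $280,210 − $10,600 = $269,610.
Sum of the years' digits = 10+9+8+7+6+5+4+3+2+1 = 55.
Year 1: $269,610 × 10/55 = $49,020. Book value $231,190.
Year 2: $269,610 × 9/55 = $44,118. Book value $187,072.
Year 3: $269,610 × 8/55 = $39,216. Book value $147,856.
Year 4: $269,610 × 7/55 = $34,314. Book value $113,542.
Year 5: $269,610 × 6/55 = $29,412. Book value $84,130.
Year 6: $269,610 × 5/55 = $24,510. Book value $59,620.
Year 7: $269,610 × 4/55 = $19,608. Book value $40,012.
Year 8: $269,610 × 3/55 = $14,706. Book value $25,306.
Year 9: $269,610 × 2/55 = $9,804. Book value $15,502.
Year 10: $269,610 × 1/55 = $4,902. Book value $10,600.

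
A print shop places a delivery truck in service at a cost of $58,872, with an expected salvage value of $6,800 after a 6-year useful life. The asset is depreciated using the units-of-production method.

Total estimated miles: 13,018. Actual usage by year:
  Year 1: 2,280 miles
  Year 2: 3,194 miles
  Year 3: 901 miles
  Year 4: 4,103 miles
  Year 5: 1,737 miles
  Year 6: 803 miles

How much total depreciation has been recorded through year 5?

Depreciable base = $58,872 − $6,800 = $52,072.
Rate = $52,072 / 13,018 miles = $4 per mile.
Year 1: 2,280 × $4 = $9,120. Book value $49,752.
Year 2: 3,194 × $4 = $12,776. Book value $36,976.
Year 3: 901 × $4 = $3,604. Book value $33,372.
Year 4: 4,103 × $4 = $16,412. Book value $16,960.
Year 5: 1,737 × $4 = $6,948. Book value $10,012.
Accumulated through year 5 = $58,872 − $10,012 = $48,860.

$48,860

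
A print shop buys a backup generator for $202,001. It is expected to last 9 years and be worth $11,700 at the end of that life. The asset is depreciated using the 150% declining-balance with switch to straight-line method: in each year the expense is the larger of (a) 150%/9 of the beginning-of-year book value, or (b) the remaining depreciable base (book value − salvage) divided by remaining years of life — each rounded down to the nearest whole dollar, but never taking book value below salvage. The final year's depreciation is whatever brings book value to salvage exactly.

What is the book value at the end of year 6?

$63,131

Depreciable base = $202,001 − $11,700 = $190,301.
Year 1: DB = ⌊$202,001 × 150%/9⌋ = $33,666; SL = ⌊$190,301/9⌋ = $21,144 → take DB $33,666. Book value $168,335.
Year 2: DB = ⌊$168,335 × 150%/9⌋ = $28,055; SL = ⌊$156,635/8⌋ = $19,579 → take DB $28,055. Book value $140,280.
Year 3: DB = ⌊$140,280 × 150%/9⌋ = $23,380; SL = ⌊$128,580/7⌋ = $18,368 → take DB $23,380. Book value $116,900.
Year 4: DB = ⌊$116,900 × 150%/9⌋ = $19,483; SL = ⌊$105,200/6⌋ = $17,533 → take DB $19,483. Book value $97,417.
Year 5: DB = ⌊$97,417 × 150%/9⌋ = $16,236; SL = ⌊$85,717/5⌋ = $17,143 → take SL $17,143. Book value $80,274.
Year 6: DB = ⌊$80,274 × 150%/9⌋ = $13,379; SL = ⌊$68,574/4⌋ = $17,143 → take SL $17,143. Book value $63,131.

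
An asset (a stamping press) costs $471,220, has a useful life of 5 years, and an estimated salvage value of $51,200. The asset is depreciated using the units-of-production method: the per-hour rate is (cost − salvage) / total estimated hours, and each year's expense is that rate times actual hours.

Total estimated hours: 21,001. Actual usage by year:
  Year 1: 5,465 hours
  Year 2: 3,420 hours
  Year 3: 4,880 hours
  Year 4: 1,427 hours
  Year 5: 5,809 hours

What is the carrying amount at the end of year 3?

$195,920

Depreciable base = $471,220 − $51,200 = $420,020.
Rate = $420,020 / 21,001 hours = $20 per hour.
Year 1: 5,465 × $20 = $109,300. Book value $361,920.
Year 2: 3,420 × $20 = $68,400. Book value $293,520.
Year 3: 4,880 × $20 = $97,600. Book value $195,920.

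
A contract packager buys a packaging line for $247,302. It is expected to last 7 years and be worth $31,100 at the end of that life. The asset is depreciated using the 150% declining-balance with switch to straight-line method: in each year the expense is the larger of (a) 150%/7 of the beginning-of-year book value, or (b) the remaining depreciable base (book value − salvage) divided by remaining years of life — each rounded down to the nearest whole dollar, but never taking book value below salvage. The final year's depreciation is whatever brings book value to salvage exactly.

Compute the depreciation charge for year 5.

Depreciable base = $247,302 − $31,100 = $216,202.
Year 1: DB = ⌊$247,302 × 150%/7⌋ = $52,993; SL = ⌊$216,202/7⌋ = $30,886 → take DB $52,993. Book value $194,309.
Year 2: DB = ⌊$194,309 × 150%/7⌋ = $41,637; SL = ⌊$163,209/6⌋ = $27,201 → take DB $41,637. Book value $152,672.
Year 3: DB = ⌊$152,672 × 150%/7⌋ = $32,715; SL = ⌊$121,572/5⌋ = $24,314 → take DB $32,715. Book value $119,957.
Year 4: DB = ⌊$119,957 × 150%/7⌋ = $25,705; SL = ⌊$88,857/4⌋ = $22,214 → take DB $25,705. Book value $94,252.
Year 5: DB = ⌊$94,252 × 150%/7⌋ = $20,196; SL = ⌊$63,152/3⌋ = $21,050 → take SL $21,050. Book value $73,202.

$21,050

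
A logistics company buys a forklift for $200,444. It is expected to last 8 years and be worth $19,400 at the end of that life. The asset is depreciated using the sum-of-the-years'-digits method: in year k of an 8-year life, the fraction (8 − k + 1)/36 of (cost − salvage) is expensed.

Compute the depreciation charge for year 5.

$20,116

Depreciable base = $200,444 − $19,400 = $181,044.
Sum of the years' digits = 8+7+6+5+4+3+2+1 = 36.
Year 1: $181,044 × 8/36 = $40,232. Book value $160,212.
Year 2: $181,044 × 7/36 = $35,203. Book value $125,009.
Year 3: $181,044 × 6/36 = $30,174. Book value $94,835.
Year 4: $181,044 × 5/36 = $25,145. Book value $69,690.
Year 5: $181,044 × 4/36 = $20,116. Book value $49,574.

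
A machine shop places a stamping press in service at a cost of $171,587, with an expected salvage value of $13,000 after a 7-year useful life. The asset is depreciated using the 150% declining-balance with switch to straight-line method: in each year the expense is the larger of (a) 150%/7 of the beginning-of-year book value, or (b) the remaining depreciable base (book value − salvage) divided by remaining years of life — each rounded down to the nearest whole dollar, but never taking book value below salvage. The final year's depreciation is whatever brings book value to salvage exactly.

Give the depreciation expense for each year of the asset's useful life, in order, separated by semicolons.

$36,768; $28,889; $22,699; $17,835; $17,465; $17,465; $17,466

Depreciable base = $171,587 − $13,000 = $158,587.
Year 1: DB = ⌊$171,587 × 150%/7⌋ = $36,768; SL = ⌊$158,587/7⌋ = $22,655 → take DB $36,768. Book value $134,819.
Year 2: DB = ⌊$134,819 × 150%/7⌋ = $28,889; SL = ⌊$121,819/6⌋ = $20,303 → take DB $28,889. Book value $105,930.
Year 3: DB = ⌊$105,930 × 150%/7⌋ = $22,699; SL = ⌊$92,930/5⌋ = $18,586 → take DB $22,699. Book value $83,231.
Year 4: DB = ⌊$83,231 × 150%/7⌋ = $17,835; SL = ⌊$70,231/4⌋ = $17,557 → take DB $17,835. Book value $65,396.
Year 5: DB = ⌊$65,396 × 150%/7⌋ = $14,013; SL = ⌊$52,396/3⌋ = $17,465 → take SL $17,465. Book value $47,931.
Year 6: DB = ⌊$47,931 × 150%/7⌋ = $10,270; SL = ⌊$34,931/2⌋ = $17,465 → take SL $17,465. Book value $30,466.
Year 7 (final): $30,466 − $13,000 = $17,466. Book value $13,000.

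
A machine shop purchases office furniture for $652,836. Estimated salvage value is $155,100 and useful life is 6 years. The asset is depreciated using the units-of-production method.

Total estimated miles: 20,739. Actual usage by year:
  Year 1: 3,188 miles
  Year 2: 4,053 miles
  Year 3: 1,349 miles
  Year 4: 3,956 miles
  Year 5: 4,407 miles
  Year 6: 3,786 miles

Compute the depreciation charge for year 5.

$105,768

Depreciable base = $652,836 − $155,100 = $497,736.
Rate = $497,736 / 20,739 miles = $24 per mile.
Year 1: 3,188 × $24 = $76,512. Book value $576,324.
Year 2: 4,053 × $24 = $97,272. Book value $479,052.
Year 3: 1,349 × $24 = $32,376. Book value $446,676.
Year 4: 3,956 × $24 = $94,944. Book value $351,732.
Year 5: 4,407 × $24 = $105,768. Book value $245,964.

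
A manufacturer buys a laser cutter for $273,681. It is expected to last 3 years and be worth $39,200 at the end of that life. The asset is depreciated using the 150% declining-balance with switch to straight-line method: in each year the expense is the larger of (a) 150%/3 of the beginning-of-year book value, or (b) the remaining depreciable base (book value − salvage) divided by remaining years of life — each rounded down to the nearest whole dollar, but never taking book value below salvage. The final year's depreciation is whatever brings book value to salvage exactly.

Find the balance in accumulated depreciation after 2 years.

Depreciable base = $273,681 − $39,200 = $234,481.
Year 1: DB = ⌊$273,681 × 150%/3⌋ = $136,840; SL = ⌊$234,481/3⌋ = $78,160 → take DB $136,840. Book value $136,841.
Year 2: DB = ⌊$136,841 × 150%/3⌋ = $68,420; SL = ⌊$97,641/2⌋ = $48,820 → take DB $68,420. Book value $68,421.
Accumulated through year 2 = $273,681 − $68,421 = $205,260.

$205,260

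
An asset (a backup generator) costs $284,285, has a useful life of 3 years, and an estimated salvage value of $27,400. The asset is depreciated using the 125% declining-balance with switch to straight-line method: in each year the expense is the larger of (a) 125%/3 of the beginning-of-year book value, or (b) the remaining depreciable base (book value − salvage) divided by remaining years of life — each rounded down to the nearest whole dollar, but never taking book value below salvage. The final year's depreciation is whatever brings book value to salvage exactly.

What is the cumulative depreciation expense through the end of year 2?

$187,668

Depreciable base = $284,285 − $27,400 = $256,885.
Year 1: DB = ⌊$284,285 × 125%/3⌋ = $118,452; SL = ⌊$256,885/3⌋ = $85,628 → take DB $118,452. Book value $165,833.
Year 2: DB = ⌊$165,833 × 125%/3⌋ = $69,097; SL = ⌊$138,433/2⌋ = $69,216 → take SL $69,216. Book value $96,617.
Accumulated through year 2 = $284,285 − $96,617 = $187,668.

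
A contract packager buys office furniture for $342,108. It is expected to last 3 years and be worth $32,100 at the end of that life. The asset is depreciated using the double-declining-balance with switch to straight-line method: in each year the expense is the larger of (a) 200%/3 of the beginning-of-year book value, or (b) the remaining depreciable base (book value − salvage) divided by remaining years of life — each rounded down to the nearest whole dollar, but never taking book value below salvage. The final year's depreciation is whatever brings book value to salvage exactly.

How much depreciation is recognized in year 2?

Depreciable base = $342,108 − $32,100 = $310,008.
Year 1: DB = ⌊$342,108 × 200%/3⌋ = $228,072; SL = ⌊$310,008/3⌋ = $103,336 → take DB $228,072. Book value $114,036.
Year 2: DB = ⌊$114,036 × 200%/3⌋ = $76,024; SL = ⌊$81,936/2⌋ = $40,968 → take DB $76,024. Book value $38,012.

$76,024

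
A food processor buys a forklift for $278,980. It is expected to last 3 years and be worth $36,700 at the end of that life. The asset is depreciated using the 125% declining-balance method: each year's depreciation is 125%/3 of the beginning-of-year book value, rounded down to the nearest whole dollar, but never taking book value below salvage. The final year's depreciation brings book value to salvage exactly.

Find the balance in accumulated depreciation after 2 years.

$184,048

Depreciable base = $278,980 − $36,700 = $242,280.
Year 1: ⌊$278,980 × 125%/3⌋ = $116,241. Book value $162,739.
Year 2: ⌊$162,739 × 125%/3⌋ = $67,807. Book value $94,932.
Accumulated through year 2 = $278,980 − $94,932 = $184,048.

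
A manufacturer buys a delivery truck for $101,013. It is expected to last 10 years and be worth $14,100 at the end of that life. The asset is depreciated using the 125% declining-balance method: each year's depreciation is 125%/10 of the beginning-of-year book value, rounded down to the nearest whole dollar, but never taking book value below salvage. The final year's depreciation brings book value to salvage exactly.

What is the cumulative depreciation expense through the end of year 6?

$55,677

Depreciable base = $101,013 − $14,100 = $86,913.
Year 1: ⌊$101,013 × 125%/10⌋ = $12,626. Book value $88,387.
Year 2: ⌊$88,387 × 125%/10⌋ = $11,048. Book value $77,339.
Year 3: ⌊$77,339 × 125%/10⌋ = $9,667. Book value $67,672.
Year 4: ⌊$67,672 × 125%/10⌋ = $8,459. Book value $59,213.
Year 5: ⌊$59,213 × 125%/10⌋ = $7,401. Book value $51,812.
Year 6: ⌊$51,812 × 125%/10⌋ = $6,476. Book value $45,336.
Accumulated through year 6 = $101,013 − $45,336 = $55,677.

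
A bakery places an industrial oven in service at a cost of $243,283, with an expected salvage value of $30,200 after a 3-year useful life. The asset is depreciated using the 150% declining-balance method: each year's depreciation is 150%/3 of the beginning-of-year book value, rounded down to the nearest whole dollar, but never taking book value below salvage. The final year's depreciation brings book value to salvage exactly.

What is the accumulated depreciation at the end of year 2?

Depreciable base = $243,283 − $30,200 = $213,083.
Year 1: ⌊$243,283 × 150%/3⌋ = $121,641. Book value $121,642.
Year 2: ⌊$121,642 × 150%/3⌋ = $60,821. Book value $60,821.
Accumulated through year 2 = $243,283 − $60,821 = $182,462.

$182,462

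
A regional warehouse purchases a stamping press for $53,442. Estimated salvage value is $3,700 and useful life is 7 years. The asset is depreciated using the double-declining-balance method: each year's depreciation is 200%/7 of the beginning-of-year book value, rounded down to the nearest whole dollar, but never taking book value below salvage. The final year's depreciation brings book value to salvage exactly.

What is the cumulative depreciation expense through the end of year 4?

Depreciable base = $53,442 − $3,700 = $49,742.
Year 1: ⌊$53,442 × 200%/7⌋ = $15,269. Book value $38,173.
Year 2: ⌊$38,173 × 200%/7⌋ = $10,906. Book value $27,267.
Year 3: ⌊$27,267 × 200%/7⌋ = $7,790. Book value $19,477.
Year 4: ⌊$19,477 × 200%/7⌋ = $5,564. Book value $13,913.
Accumulated through year 4 = $53,442 − $13,913 = $39,529.

$39,529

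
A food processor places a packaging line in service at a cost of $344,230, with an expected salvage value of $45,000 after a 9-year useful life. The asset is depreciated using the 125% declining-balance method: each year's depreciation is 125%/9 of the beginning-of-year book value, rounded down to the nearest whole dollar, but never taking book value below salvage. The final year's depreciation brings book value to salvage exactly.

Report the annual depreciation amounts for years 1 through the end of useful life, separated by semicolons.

Depreciable base = $344,230 − $45,000 = $299,230.
Year 1: ⌊$344,230 × 125%/9⌋ = $47,809. Book value $296,421.
Year 2: ⌊$296,421 × 125%/9⌋ = $41,169. Book value $255,252.
Year 3: ⌊$255,252 × 125%/9⌋ = $35,451. Book value $219,801.
Year 4: ⌊$219,801 × 125%/9⌋ = $30,527. Book value $189,274.
Year 5: ⌊$189,274 × 125%/9⌋ = $26,288. Book value $162,986.
Year 6: ⌊$162,986 × 125%/9⌋ = $22,636. Book value $140,350.
Year 7: ⌊$140,350 × 125%/9⌋ = $19,493. Book value $120,857.
Year 8: ⌊$120,857 × 125%/9⌋ = $16,785. Book value $104,072.
Year 9 (final): $104,072 − $45,000 = $59,072. Book value $45,000.

$47,809; $41,169; $35,451; $30,527; $26,288; $22,636; $19,493; $16,785; $59,072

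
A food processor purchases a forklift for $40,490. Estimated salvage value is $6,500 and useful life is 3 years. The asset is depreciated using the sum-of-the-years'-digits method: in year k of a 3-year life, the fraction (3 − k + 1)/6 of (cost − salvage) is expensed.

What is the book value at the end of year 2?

$12,165

Depreciable base = $40,490 − $6,500 = $33,990.
Sum of the years' digits = 3+2+1 = 6.
Year 1: $33,990 × 3/6 = $16,995. Book value $23,495.
Year 2: $33,990 × 2/6 = $11,330. Book value $12,165.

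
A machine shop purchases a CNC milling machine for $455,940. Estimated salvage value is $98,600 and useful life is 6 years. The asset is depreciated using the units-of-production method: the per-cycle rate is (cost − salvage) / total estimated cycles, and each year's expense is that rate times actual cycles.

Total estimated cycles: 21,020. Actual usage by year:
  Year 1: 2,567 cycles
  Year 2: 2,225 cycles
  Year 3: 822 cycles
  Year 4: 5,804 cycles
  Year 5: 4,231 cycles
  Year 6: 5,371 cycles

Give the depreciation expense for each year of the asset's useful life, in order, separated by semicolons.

$43,639; $37,825; $13,974; $98,668; $71,927; $91,307

Depreciable base = $455,940 − $98,600 = $357,340.
Rate = $357,340 / 21,020 cycles = $17 per cycle.
Year 1: 2,567 × $17 = $43,639. Book value $412,301.
Year 2: 2,225 × $17 = $37,825. Book value $374,476.
Year 3: 822 × $17 = $13,974. Book value $360,502.
Year 4: 5,804 × $17 = $98,668. Book value $261,834.
Year 5: 4,231 × $17 = $71,927. Book value $189,907.
Year 6: 5,371 × $17 = $91,307. Book value $98,600.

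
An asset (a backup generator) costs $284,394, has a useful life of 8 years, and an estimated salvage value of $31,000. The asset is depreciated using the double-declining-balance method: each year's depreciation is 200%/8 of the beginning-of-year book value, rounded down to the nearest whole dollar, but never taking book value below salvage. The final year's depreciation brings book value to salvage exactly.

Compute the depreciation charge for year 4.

$29,994

Depreciable base = $284,394 − $31,000 = $253,394.
Year 1: ⌊$284,394 × 200%/8⌋ = $71,098. Book value $213,296.
Year 2: ⌊$213,296 × 200%/8⌋ = $53,324. Book value $159,972.
Year 3: ⌊$159,972 × 200%/8⌋ = $39,993. Book value $119,979.
Year 4: ⌊$119,979 × 200%/8⌋ = $29,994. Book value $89,985.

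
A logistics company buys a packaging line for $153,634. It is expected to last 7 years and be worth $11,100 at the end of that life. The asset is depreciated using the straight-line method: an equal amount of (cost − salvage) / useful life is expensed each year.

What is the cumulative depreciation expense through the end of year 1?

Depreciable base = $153,634 − $11,100 = $142,534.
Annual expense = $142,534 / 7 = $20,362.
End of year 1: book value $133,272.
Accumulated through year 1 = $153,634 − $133,272 = $20,362.

$20,362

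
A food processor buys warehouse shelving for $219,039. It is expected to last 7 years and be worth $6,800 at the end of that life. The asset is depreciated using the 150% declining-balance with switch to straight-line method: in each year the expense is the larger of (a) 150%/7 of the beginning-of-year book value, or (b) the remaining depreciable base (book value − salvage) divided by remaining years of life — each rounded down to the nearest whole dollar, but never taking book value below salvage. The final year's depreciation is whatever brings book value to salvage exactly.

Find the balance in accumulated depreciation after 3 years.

$112,791

Depreciable base = $219,039 − $6,800 = $212,239.
Year 1: DB = ⌊$219,039 × 150%/7⌋ = $46,936; SL = ⌊$212,239/7⌋ = $30,319 → take DB $46,936. Book value $172,103.
Year 2: DB = ⌊$172,103 × 150%/7⌋ = $36,879; SL = ⌊$165,303/6⌋ = $27,550 → take DB $36,879. Book value $135,224.
Year 3: DB = ⌊$135,224 × 150%/7⌋ = $28,976; SL = ⌊$128,424/5⌋ = $25,684 → take DB $28,976. Book value $106,248.
Accumulated through year 3 = $219,039 − $106,248 = $112,791.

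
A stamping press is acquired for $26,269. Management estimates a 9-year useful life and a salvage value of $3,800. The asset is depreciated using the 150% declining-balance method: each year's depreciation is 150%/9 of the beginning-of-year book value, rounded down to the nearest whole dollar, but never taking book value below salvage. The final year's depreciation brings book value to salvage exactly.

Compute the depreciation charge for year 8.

$1,222

Depreciable base = $26,269 − $3,800 = $22,469.
Year 1: ⌊$26,269 × 150%/9⌋ = $4,378. Book value $21,891.
Year 2: ⌊$21,891 × 150%/9⌋ = $3,648. Book value $18,243.
Year 3: ⌊$18,243 × 150%/9⌋ = $3,040. Book value $15,203.
Year 4: ⌊$15,203 × 150%/9⌋ = $2,533. Book value $12,670.
Year 5: ⌊$12,670 × 150%/9⌋ = $2,111. Book value $10,559.
Year 6: ⌊$10,559 × 150%/9⌋ = $1,759. Book value $8,800.
Year 7: ⌊$8,800 × 150%/9⌋ = $1,466. Book value $7,334.
Year 8: ⌊$7,334 × 150%/9⌋ = $1,222. Book value $6,112.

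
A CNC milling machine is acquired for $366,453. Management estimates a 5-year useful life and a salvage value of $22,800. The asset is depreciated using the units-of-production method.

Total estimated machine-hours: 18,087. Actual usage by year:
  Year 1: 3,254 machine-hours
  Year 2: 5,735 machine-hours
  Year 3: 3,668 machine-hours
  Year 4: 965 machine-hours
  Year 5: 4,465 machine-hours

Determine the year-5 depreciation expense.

Depreciable base = $366,453 − $22,800 = $343,653.
Rate = $343,653 / 18,087 machine-hours = $19 per machine-hour.
Year 1: 3,254 × $19 = $61,826. Book value $304,627.
Year 2: 5,735 × $19 = $108,965. Book value $195,662.
Year 3: 3,668 × $19 = $69,692. Book value $125,970.
Year 4: 965 × $19 = $18,335. Book value $107,635.
Year 5: 4,465 × $19 = $84,835. Book value $22,800.

$84,835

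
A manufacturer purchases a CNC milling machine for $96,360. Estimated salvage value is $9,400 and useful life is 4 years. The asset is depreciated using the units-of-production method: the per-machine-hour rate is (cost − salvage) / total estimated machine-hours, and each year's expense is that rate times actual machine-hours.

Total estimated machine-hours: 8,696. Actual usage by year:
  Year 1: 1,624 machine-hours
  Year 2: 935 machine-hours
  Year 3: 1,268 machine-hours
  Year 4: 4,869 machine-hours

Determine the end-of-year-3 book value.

$58,090

Depreciable base = $96,360 − $9,400 = $86,960.
Rate = $86,960 / 8,696 machine-hours = $10 per machine-hour.
Year 1: 1,624 × $10 = $16,240. Book value $80,120.
Year 2: 935 × $10 = $9,350. Book value $70,770.
Year 3: 1,268 × $10 = $12,680. Book value $58,090.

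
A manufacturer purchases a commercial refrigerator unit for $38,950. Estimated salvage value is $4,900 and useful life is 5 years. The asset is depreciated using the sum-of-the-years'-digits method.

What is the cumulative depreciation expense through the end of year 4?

Depreciable base = $38,950 − $4,900 = $34,050.
Sum of the years' digits = 5+4+3+2+1 = 15.
Year 1: $34,050 × 5/15 = $11,350. Book value $27,600.
Year 2: $34,050 × 4/15 = $9,080. Book value $18,520.
Year 3: $34,050 × 3/15 = $6,810. Book value $11,710.
Year 4: $34,050 × 2/15 = $4,540. Book value $7,170.
Accumulated through year 4 = $38,950 − $7,170 = $31,780.

$31,780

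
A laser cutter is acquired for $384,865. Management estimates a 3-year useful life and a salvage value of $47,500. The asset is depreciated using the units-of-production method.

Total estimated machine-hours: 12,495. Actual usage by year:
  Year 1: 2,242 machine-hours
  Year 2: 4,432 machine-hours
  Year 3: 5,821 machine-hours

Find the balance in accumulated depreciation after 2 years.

Depreciable base = $384,865 − $47,500 = $337,365.
Rate = $337,365 / 12,495 machine-hours = $27 per machine-hour.
Year 1: 2,242 × $27 = $60,534. Book value $324,331.
Year 2: 4,432 × $27 = $119,664. Book value $204,667.
Accumulated through year 2 = $384,865 − $204,667 = $180,198.

$180,198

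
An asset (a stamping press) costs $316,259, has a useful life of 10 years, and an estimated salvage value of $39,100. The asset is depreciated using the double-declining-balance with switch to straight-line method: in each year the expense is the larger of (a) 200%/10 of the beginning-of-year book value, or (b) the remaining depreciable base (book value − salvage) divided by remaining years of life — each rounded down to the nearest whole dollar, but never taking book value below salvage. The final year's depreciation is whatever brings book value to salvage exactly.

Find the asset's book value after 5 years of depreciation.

Depreciable base = $316,259 − $39,100 = $277,159.
Year 1: DB = ⌊$316,259 × 200%/10⌋ = $63,251; SL = ⌊$277,159/10⌋ = $27,715 → take DB $63,251. Book value $253,008.
Year 2: DB = ⌊$253,008 × 200%/10⌋ = $50,601; SL = ⌊$213,908/9⌋ = $23,767 → take DB $50,601. Book value $202,407.
Year 3: DB = ⌊$202,407 × 200%/10⌋ = $40,481; SL = ⌊$163,307/8⌋ = $20,413 → take DB $40,481. Book value $161,926.
Year 4: DB = ⌊$161,926 × 200%/10⌋ = $32,385; SL = ⌊$122,826/7⌋ = $17,546 → take DB $32,385. Book value $129,541.
Year 5: DB = ⌊$129,541 × 200%/10⌋ = $25,908; SL = ⌊$90,441/6⌋ = $15,073 → take DB $25,908. Book value $103,633.

$103,633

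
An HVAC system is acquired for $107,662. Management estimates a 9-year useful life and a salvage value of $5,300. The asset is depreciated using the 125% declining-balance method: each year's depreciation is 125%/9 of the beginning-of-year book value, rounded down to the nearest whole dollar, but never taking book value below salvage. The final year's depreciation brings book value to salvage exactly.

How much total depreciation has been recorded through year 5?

Depreciable base = $107,662 − $5,300 = $102,362.
Year 1: ⌊$107,662 × 125%/9⌋ = $14,953. Book value $92,709.
Year 2: ⌊$92,709 × 125%/9⌋ = $12,876. Book value $79,833.
Year 3: ⌊$79,833 × 125%/9⌋ = $11,087. Book value $68,746.
Year 4: ⌊$68,746 × 125%/9⌋ = $9,548. Book value $59,198.
Year 5: ⌊$59,198 × 125%/9⌋ = $8,221. Book value $50,977.
Accumulated through year 5 = $107,662 − $50,977 = $56,685.

$56,685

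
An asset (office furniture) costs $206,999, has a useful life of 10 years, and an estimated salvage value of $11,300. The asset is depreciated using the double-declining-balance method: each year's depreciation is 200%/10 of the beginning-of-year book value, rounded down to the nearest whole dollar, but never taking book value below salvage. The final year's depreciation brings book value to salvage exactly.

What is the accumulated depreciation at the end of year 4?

$122,211

Depreciable base = $206,999 − $11,300 = $195,699.
Year 1: ⌊$206,999 × 200%/10⌋ = $41,399. Book value $165,600.
Year 2: ⌊$165,600 × 200%/10⌋ = $33,120. Book value $132,480.
Year 3: ⌊$132,480 × 200%/10⌋ = $26,496. Book value $105,984.
Year 4: ⌊$105,984 × 200%/10⌋ = $21,196. Book value $84,788.
Accumulated through year 4 = $206,999 − $84,788 = $122,211.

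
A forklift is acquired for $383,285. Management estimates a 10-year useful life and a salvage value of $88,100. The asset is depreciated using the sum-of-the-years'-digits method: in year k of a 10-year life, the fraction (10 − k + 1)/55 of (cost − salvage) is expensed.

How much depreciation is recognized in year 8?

Depreciable base = $383,285 − $88,100 = $295,185.
Sum of the years' digits = 10+9+8+7+6+5+4+3+2+1 = 55.
Year 1: $295,185 × 10/55 = $53,670. Book value $329,615.
Year 2: $295,185 × 9/55 = $48,303. Book value $281,312.
Year 3: $295,185 × 8/55 = $42,936. Book value $238,376.
Year 4: $295,185 × 7/55 = $37,569. Book value $200,807.
Year 5: $295,185 × 6/55 = $32,202. Book value $168,605.
Year 6: $295,185 × 5/55 = $26,835. Book value $141,770.
Year 7: $295,185 × 4/55 = $21,468. Book value $120,302.
Year 8: $295,185 × 3/55 = $16,101. Book value $104,201.

$16,101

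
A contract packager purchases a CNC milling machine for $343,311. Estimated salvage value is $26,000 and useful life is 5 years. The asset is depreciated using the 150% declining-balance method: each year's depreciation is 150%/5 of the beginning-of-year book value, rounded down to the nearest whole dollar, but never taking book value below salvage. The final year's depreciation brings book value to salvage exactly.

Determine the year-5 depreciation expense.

$56,430

Depreciable base = $343,311 − $26,000 = $317,311.
Year 1: ⌊$343,311 × 150%/5⌋ = $102,993. Book value $240,318.
Year 2: ⌊$240,318 × 150%/5⌋ = $72,095. Book value $168,223.
Year 3: ⌊$168,223 × 150%/5⌋ = $50,466. Book value $117,757.
Year 4: ⌊$117,757 × 150%/5⌋ = $35,327. Book value $82,430.
Year 5 (final): $82,430 − $26,000 = $56,430. Book value $26,000.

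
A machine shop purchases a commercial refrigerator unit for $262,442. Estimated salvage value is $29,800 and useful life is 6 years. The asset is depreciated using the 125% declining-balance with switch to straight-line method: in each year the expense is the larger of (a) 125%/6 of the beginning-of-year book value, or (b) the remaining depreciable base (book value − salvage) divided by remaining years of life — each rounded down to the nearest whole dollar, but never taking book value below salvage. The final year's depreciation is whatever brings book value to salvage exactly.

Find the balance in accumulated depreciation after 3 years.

Depreciable base = $262,442 − $29,800 = $232,642.
Year 1: DB = ⌊$262,442 × 125%/6⌋ = $54,675; SL = ⌊$232,642/6⌋ = $38,773 → take DB $54,675. Book value $207,767.
Year 2: DB = ⌊$207,767 × 125%/6⌋ = $43,284; SL = ⌊$177,967/5⌋ = $35,593 → take DB $43,284. Book value $164,483.
Year 3: DB = ⌊$164,483 × 125%/6⌋ = $34,267; SL = ⌊$134,683/4⌋ = $33,670 → take DB $34,267. Book value $130,216.
Accumulated through year 3 = $262,442 − $130,216 = $132,226.

$132,226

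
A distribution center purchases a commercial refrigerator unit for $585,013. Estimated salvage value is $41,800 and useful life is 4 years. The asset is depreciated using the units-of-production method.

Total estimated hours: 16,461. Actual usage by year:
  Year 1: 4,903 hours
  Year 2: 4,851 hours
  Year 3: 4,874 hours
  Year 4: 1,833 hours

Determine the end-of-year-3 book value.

$102,289

Depreciable base = $585,013 − $41,800 = $543,213.
Rate = $543,213 / 16,461 hours = $33 per hour.
Year 1: 4,903 × $33 = $161,799. Book value $423,214.
Year 2: 4,851 × $33 = $160,083. Book value $263,131.
Year 3: 4,874 × $33 = $160,842. Book value $102,289.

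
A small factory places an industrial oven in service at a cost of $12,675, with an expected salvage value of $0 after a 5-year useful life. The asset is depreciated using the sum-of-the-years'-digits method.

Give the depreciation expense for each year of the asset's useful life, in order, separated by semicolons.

Depreciable base = $12,675 − $0 = $12,675.
Sum of the years' digits = 5+4+3+2+1 = 15.
Year 1: $12,675 × 5/15 = $4,225. Book value $8,450.
Year 2: $12,675 × 4/15 = $3,380. Book value $5,070.
Year 3: $12,675 × 3/15 = $2,535. Book value $2,535.
Year 4: $12,675 × 2/15 = $1,690. Book value $845.
Year 5: $12,675 × 1/15 = $845. Book value $0.

$4,225; $3,380; $2,535; $1,690; $845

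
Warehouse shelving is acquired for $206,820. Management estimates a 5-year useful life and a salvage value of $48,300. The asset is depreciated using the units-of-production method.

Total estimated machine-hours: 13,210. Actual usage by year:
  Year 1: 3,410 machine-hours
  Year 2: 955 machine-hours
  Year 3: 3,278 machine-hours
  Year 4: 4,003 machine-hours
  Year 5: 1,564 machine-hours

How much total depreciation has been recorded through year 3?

Depreciable base = $206,820 − $48,300 = $158,520.
Rate = $158,520 / 13,210 machine-hours = $12 per machine-hour.
Year 1: 3,410 × $12 = $40,920. Book value $165,900.
Year 2: 955 × $12 = $11,460. Book value $154,440.
Year 3: 3,278 × $12 = $39,336. Book value $115,104.
Accumulated through year 3 = $206,820 − $115,104 = $91,716.

$91,716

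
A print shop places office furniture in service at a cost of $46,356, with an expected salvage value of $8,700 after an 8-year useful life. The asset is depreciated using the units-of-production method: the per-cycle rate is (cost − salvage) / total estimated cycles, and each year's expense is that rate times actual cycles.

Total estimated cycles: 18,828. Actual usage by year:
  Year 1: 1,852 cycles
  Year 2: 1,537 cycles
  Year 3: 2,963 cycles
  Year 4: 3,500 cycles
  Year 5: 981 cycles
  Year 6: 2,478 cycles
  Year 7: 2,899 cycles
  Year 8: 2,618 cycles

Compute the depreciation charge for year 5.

Depreciable base = $46,356 − $8,700 = $37,656.
Rate = $37,656 / 18,828 cycles = $2 per cycle.
Year 1: 1,852 × $2 = $3,704. Book value $42,652.
Year 2: 1,537 × $2 = $3,074. Book value $39,578.
Year 3: 2,963 × $2 = $5,926. Book value $33,652.
Year 4: 3,500 × $2 = $7,000. Book value $26,652.
Year 5: 981 × $2 = $1,962. Book value $24,690.

$1,962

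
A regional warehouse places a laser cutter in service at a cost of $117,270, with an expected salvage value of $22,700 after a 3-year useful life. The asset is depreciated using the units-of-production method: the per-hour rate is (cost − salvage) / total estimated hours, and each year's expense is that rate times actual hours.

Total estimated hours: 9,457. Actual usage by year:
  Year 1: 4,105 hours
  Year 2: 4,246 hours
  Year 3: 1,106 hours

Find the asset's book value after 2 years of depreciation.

$33,760

Depreciable base = $117,270 − $22,700 = $94,570.
Rate = $94,570 / 9,457 hours = $10 per hour.
Year 1: 4,105 × $10 = $41,050. Book value $76,220.
Year 2: 4,246 × $10 = $42,460. Book value $33,760.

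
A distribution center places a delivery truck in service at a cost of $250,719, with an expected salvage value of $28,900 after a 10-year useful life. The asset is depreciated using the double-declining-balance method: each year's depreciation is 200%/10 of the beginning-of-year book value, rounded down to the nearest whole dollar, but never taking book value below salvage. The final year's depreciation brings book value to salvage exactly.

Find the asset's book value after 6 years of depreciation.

$65,726

Depreciable base = $250,719 − $28,900 = $221,819.
Year 1: ⌊$250,719 × 200%/10⌋ = $50,143. Book value $200,576.
Year 2: ⌊$200,576 × 200%/10⌋ = $40,115. Book value $160,461.
Year 3: ⌊$160,461 × 200%/10⌋ = $32,092. Book value $128,369.
Year 4: ⌊$128,369 × 200%/10⌋ = $25,673. Book value $102,696.
Year 5: ⌊$102,696 × 200%/10⌋ = $20,539. Book value $82,157.
Year 6: ⌊$82,157 × 200%/10⌋ = $16,431. Book value $65,726.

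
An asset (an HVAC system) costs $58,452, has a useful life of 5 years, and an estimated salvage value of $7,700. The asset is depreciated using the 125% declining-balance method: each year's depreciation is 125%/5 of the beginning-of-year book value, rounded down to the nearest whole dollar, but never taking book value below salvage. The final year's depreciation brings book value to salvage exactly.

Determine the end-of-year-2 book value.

$32,880

Depreciable base = $58,452 − $7,700 = $50,752.
Year 1: ⌊$58,452 × 125%/5⌋ = $14,613. Book value $43,839.
Year 2: ⌊$43,839 × 125%/5⌋ = $10,959. Book value $32,880.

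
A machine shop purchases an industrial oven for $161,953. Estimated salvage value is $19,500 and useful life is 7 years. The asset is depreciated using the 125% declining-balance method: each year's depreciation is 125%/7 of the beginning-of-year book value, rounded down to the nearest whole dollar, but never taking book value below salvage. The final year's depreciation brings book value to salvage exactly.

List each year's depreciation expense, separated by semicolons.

Depreciable base = $161,953 − $19,500 = $142,453.
Year 1: ⌊$161,953 × 125%/7⌋ = $28,920. Book value $133,033.
Year 2: ⌊$133,033 × 125%/7⌋ = $23,755. Book value $109,278.
Year 3: ⌊$109,278 × 125%/7⌋ = $19,513. Book value $89,765.
Year 4: ⌊$89,765 × 125%/7⌋ = $16,029. Book value $73,736.
Year 5: ⌊$73,736 × 125%/7⌋ = $13,167. Book value $60,569.
Year 6: ⌊$60,569 × 125%/7⌋ = $10,815. Book value $49,754.
Year 7 (final): $49,754 − $19,500 = $30,254. Book value $19,500.

$28,920; $23,755; $19,513; $16,029; $13,167; $10,815; $30,254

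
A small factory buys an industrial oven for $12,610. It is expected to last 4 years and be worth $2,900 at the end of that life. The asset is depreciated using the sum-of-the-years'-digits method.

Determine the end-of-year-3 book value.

Depreciable base = $12,610 − $2,900 = $9,710.
Sum of the years' digits = 4+3+2+1 = 10.
Year 1: $9,710 × 4/10 = $3,884. Book value $8,726.
Year 2: $9,710 × 3/10 = $2,913. Book value $5,813.
Year 3: $9,710 × 2/10 = $1,942. Book value $3,871.

$3,871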